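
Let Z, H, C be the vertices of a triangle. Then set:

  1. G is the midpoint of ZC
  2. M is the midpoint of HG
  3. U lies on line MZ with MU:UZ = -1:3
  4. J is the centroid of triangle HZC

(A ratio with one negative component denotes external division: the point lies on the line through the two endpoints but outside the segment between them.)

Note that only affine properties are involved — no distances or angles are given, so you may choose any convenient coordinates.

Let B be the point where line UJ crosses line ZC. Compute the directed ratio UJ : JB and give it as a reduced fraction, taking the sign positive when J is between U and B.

Work in coordinates with Z = (0, 0), H = (1, 0), C = (0, 1).
1. G is the midpoint of ZC ⇒ G = (0, 1/2)
2. M is the midpoint of HG ⇒ M = (1/2, 1/4)
3. U lies on line MZ with MU:UZ = -1:3 ⇒ U = (3/4, 3/8)
4. J is the centroid of triangle HZC ⇒ J = (1/3, 1/3)
line UJ meets ZC at B = (0, 3/10)
J = U + t·(B−U) with t = 5/9, so UJ:JB = 5/9:4/9

UJ:JB = 5/4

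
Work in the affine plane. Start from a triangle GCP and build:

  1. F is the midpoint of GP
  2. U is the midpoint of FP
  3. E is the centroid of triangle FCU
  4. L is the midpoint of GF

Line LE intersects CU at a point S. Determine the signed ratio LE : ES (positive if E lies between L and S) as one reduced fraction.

Set G = (0, 0), C = (1, 0), P = (0, 1); any affine frame gives the same invariant.
1. F is the midpoint of GP ⇒ F = (0, 1/2)
2. U is the midpoint of FP ⇒ U = (0, 3/4)
3. E is the centroid of triangle FCU ⇒ E = (1/3, 5/12)
4. L is the midpoint of GF ⇒ L = (0, 1/4)
line LE meets CU at S = (2/5, 9/20)
E = L + t·(S−L) with t = 5/6, so LE:ES = 5/6:1/6

LE:ES = 5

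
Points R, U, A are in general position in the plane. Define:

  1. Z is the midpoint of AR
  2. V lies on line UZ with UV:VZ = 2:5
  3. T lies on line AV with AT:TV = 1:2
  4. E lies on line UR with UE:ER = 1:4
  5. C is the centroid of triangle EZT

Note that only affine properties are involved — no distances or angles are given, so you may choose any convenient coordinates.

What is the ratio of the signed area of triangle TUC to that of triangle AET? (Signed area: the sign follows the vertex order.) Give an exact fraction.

Set R = (0, 0), U = (1, 0), A = (0, 1); any affine frame gives the same invariant.
1. Z is the midpoint of AR ⇒ Z = (0, 1/2)
2. V lies on line UZ with UV:VZ = 2:5 ⇒ V = (5/7, 1/7)
3. T lies on line AV with AT:TV = 1:2 ⇒ T = (5/21, 5/7)
4. E lies on line UR with UE:ER = 1:4 ⇒ E = (4/5, 0)
5. C is the centroid of triangle EZT ⇒ C = (109/315, 17/42)
2·[TUC] = -10/63, 2·[AET] = 1/105
[TUC]:[AET] = -10/63:1/105 = -50/3

[TUC]:[AET] = -50/3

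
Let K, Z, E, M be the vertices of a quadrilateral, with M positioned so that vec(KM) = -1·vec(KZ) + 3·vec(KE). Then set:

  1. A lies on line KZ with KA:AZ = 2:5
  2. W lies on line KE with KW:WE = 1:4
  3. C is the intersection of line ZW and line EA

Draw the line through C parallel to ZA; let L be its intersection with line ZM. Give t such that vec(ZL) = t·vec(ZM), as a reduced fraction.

t = 5/99

Set K = (0, 0), Z = (1, 0), E = (0, 1), M = (-1, 3); any affine frame gives the same invariant.
1. A lies on line KZ with KA:AZ = 2:5 ⇒ A = (2/7, 0)
2. W lies on line KE with KW:WE = 1:4 ⇒ W = (0, 1/5)
3. C is the intersection of line ZW and line EA ⇒ C = (8/33, 5/33)
through C parallel to ZA: direction (-5/7, 0); meets ZM at L = (89/99, 5/33)
L = Z + t·(M−Z) with t = 5/99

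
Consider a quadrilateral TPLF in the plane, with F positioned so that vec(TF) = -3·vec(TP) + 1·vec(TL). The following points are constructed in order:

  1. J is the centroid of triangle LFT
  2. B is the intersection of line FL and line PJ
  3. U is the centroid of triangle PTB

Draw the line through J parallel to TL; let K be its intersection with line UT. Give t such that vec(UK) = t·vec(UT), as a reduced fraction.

Choose coordinates T = (0, 0), P = (1, 0), L = (0, 1), F = (-3, 1).
1. J is the centroid of triangle LFT ⇒ J = (-1, 2/3)
2. B is the intersection of line FL and line PJ ⇒ B = (-2, 1)
3. U is the centroid of triangle PTB ⇒ U = (-1/3, 1/3)
through J parallel to TL: direction (0, 1); meets UT at K = (-1, 1)
K = U + t·(T−U) with t = -2

t = -2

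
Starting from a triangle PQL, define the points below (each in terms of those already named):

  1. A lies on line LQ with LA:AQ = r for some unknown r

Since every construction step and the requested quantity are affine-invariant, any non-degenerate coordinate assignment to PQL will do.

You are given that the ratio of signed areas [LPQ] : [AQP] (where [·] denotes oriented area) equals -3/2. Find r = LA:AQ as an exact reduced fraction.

Set P = (0, 0), Q = (1, 0), L = (0, 1); any affine frame gives the same invariant.
1. With LA:AQ = r, write λ = r/(r+1) so A = L + λ·(Q−L); A is affine-linear in λ
Every point depending on A is an affine combination of A and λ-independent points, so each such coordinate is linear in λ; the λ² term in each signed area is a multiple of (Q−L)×(Q−L) = 0, so 2·[LPQ] and 2·[AQP] are each linear in λ. Evaluating at λ=0 and λ=1:
  2·[LPQ] = 1,   2·[AQP] = λ − 1
So [LPQ]:[AQP] = (1) / (λ − 1). Setting this equal to -3/2:
  1 = -3/2·(λ − 1)  ⇒  λ = 1/3
Then r = λ/(1−λ) = (1/3)/(2/3) = 1/2. Check: with r = 1/2, A = (1/3, 2/3) and [LPQ]:[AQP] = -3/2 as required.

r = 1/2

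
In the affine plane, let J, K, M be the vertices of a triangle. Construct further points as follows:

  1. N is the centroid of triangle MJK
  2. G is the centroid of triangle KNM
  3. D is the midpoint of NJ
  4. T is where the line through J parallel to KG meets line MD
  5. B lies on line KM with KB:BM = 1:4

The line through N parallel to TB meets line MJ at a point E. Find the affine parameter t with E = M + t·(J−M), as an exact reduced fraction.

t = 53/59

Set J = (0, 0), K = (1, 0), M = (0, 1); any affine frame gives the same invariant.
1. N is the centroid of triangle MJK ⇒ N = (1/3, 1/3)
2. G is the centroid of triangle KNM ⇒ G = (4/9, 4/9)
3. D is the midpoint of NJ ⇒ D = (1/6, 1/6)
4. T is where the line through J parallel to KG meets line MD ⇒ T = (5/21, -4/21)
5. B lies on line KM with KB:BM = 1:4 ⇒ B = (4/5, 1/5)
through N parallel to TB: direction (59/105, 41/105); meets MJ at E = (0, 6/59)
E = M + t·(J−M) with t = 53/59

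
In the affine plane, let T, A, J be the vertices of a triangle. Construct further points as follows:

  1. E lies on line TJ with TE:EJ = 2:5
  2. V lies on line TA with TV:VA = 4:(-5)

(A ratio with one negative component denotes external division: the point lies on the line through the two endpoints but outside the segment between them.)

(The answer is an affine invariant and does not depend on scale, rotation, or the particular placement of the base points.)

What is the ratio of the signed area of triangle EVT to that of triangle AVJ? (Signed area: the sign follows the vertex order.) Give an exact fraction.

[EVT]:[AVJ] = -8/35

Work in coordinates with T = (0, 0), A = (1, 0), J = (0, 1).
1. E lies on line TJ with TE:EJ = 2:5 ⇒ E = (0, 2/7)
2. V lies on line TA with TV:VA = 4:(-5) ⇒ V = (-4, 0)
2·[EVT] = 8/7, 2·[AVJ] = -5
[EVT]:[AVJ] = 8/7:-5 = -8/35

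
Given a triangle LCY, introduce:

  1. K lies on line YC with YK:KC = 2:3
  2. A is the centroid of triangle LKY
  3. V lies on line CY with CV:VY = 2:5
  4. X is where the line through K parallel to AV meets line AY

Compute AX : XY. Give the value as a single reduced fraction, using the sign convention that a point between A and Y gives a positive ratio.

Choose coordinates L = (0, 0), C = (1, 0), Y = (0, 1).
1. K lies on line YC with YK:KC = 2:3 ⇒ K = (2/5, 3/5)
2. A is the centroid of triangle LKY ⇒ A = (2/15, 8/15)
3. V lies on line CY with CV:VY = 2:5 ⇒ V = (5/7, 2/7)
4. X is where the line through K parallel to AV meets line AY ⇒ X = (28/375, 277/375)
X = A + t·(Y−A) with t = 11/25, so AX:XY = t:(1−t) = 11/25:14/25

AX:XY = 11/14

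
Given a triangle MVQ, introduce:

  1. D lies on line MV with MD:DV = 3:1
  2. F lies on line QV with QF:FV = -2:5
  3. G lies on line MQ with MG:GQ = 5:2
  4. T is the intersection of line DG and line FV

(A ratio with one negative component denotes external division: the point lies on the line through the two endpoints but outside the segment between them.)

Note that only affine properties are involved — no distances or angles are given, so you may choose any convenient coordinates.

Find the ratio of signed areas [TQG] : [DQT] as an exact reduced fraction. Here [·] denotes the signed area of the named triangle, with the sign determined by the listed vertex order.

[TQG]:[DQT] = -8/7

Work in coordinates with M = (0, 0), V = (1, 0), Q = (0, 1).
1. D lies on line MV with MD:DV = 3:1 ⇒ D = (3/4, 0)
2. F lies on line QV with QF:FV = -2:5 ⇒ F = (-2/3, 5/3)
3. G lies on line MQ with MG:GQ = 5:2 ⇒ G = (0, 5/7)
4. T is the intersection of line DG and line FV ⇒ T = (6, -5)
2·[TQG] = 12/7, 2·[DQT] = -3/2
[TQG]:[DQT] = 12/7:-3/2 = -8/7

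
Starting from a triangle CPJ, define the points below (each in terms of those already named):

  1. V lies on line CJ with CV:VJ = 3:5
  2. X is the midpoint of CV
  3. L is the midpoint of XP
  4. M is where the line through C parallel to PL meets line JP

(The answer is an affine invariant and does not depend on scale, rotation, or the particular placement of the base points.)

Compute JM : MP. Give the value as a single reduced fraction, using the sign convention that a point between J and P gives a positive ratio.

Work in coordinates with C = (0, 0), P = (1, 0), J = (0, 1).
1. V lies on line CJ with CV:VJ = 3:5 ⇒ V = (0, 3/8)
2. X is the midpoint of CV ⇒ X = (0, 3/16)
3. L is the midpoint of XP ⇒ L = (1/2, 3/32)
4. M is where the line through C parallel to PL meets line JP ⇒ M = (16/13, -3/13)
M = J + t·(P−J) with t = 16/13, so JM:MP = t:(1−t) = 16/13:-3/13

JM:MP = -16/3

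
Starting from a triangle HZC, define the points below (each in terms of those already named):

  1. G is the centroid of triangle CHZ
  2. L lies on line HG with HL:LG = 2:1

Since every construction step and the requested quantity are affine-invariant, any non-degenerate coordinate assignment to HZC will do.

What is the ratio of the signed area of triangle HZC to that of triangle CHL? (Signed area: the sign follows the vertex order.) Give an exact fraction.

Set H = (0, 0), Z = (1, 0), C = (0, 1); any affine frame gives the same invariant.
1. G is the centroid of triangle CHZ ⇒ G = (1/3, 1/3)
2. L lies on line HG with HL:LG = 2:1 ⇒ L = (2/9, 2/9)
2·[HZC] = 1, 2·[CHL] = 2/9
[HZC]:[CHL] = 1:2/9 = 9/2

[HZC]:[CHL] = 9/2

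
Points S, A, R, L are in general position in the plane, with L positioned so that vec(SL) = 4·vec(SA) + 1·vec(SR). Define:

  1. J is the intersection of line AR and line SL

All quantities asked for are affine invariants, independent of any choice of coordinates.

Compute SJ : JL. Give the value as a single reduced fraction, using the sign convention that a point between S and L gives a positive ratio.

Choose coordinates S = (0, 0), A = (1, 0), R = (0, 1), L = (4, 1).
1. J is the intersection of line AR and line SL ⇒ J = (4/5, 1/5)
J = S + t·(L−S) with t = 1/5, so SJ:JL = t:(1−t) = 1/5:4/5

SJ:JL = 1/4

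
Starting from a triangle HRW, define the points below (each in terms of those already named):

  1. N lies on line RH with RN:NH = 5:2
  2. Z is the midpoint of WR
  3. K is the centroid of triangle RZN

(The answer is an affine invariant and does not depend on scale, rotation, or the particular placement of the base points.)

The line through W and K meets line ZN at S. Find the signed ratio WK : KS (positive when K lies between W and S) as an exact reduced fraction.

WK:KS = -4

Choose coordinates H = (0, 0), R = (1, 0), W = (0, 1).
1. N lies on line RH with RN:NH = 5:2 ⇒ N = (2/7, 0)
2. Z is the midpoint of WR ⇒ Z = (1/2, 1/2)
3. K is the centroid of triangle RZN ⇒ K = (25/42, 1/6)
line WK meets ZN at S = (25/56, 3/8)
K = W + t·(S−W) with t = 4/3, so WK:KS = 4/3:-1/3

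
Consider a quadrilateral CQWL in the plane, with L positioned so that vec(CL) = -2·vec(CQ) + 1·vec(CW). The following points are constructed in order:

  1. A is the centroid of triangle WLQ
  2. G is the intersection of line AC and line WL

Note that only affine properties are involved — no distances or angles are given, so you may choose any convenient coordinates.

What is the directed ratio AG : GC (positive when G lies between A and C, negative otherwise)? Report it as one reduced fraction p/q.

Choose coordinates C = (0, 0), Q = (1, 0), W = (0, 1), L = (-2, 1).
1. A is the centroid of triangle WLQ ⇒ A = (-1/3, 2/3)
2. G is the intersection of line AC and line WL ⇒ G = (-1/2, 1)
G = A + t·(C−A) with t = -1/2, so AG:GC = t:(1−t) = -1/2:3/2

AG:GC = -1/3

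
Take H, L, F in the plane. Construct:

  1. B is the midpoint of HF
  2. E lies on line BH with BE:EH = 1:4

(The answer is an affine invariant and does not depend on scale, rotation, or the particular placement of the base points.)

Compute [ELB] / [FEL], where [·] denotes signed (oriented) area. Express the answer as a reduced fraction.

[ELB]:[FEL] = 1/6

Choose coordinates H = (0, 0), L = (1, 0), F = (0, 1).
1. B is the midpoint of HF ⇒ B = (0, 1/2)
2. E lies on line BH with BE:EH = 1:4 ⇒ E = (0, 2/5)
2·[ELB] = 1/10, 2·[FEL] = 3/5
[ELB]:[FEL] = 1/10:3/5 = 1/6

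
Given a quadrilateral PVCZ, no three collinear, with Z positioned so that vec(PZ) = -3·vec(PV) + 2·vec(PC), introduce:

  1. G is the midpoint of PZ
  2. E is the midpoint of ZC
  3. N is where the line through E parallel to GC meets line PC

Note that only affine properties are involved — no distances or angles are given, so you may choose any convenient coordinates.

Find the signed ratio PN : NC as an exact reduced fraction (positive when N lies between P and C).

PN:NC = -3

Set P = (0, 0), V = (1, 0), C = (0, 1), Z = (-3, 2); any affine frame gives the same invariant.
1. G is the midpoint of PZ ⇒ G = (-3/2, 1)
2. E is the midpoint of ZC ⇒ E = (-3/2, 3/2)
3. N is where the line through E parallel to GC meets line PC ⇒ N = (0, 3/2)
N = P + t·(C−P) with t = 3/2, so PN:NC = t:(1−t) = 3/2:-1/2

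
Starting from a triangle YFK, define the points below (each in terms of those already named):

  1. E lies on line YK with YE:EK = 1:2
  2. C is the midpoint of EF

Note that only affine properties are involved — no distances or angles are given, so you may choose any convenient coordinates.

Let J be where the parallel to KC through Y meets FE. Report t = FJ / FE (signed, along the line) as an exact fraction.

Work in coordinates with Y = (0, 0), F = (1, 0), K = (0, 1).
1. E lies on line YK with YE:EK = 1:2 ⇒ E = (0, 1/3)
2. C is the midpoint of EF ⇒ C = (1/2, 1/6)
through Y parallel to KC: direction (1/2, -5/6); meets FE at J = (-1/4, 5/12)
J = F + t·(E−F) with t = 5/4

t = 5/4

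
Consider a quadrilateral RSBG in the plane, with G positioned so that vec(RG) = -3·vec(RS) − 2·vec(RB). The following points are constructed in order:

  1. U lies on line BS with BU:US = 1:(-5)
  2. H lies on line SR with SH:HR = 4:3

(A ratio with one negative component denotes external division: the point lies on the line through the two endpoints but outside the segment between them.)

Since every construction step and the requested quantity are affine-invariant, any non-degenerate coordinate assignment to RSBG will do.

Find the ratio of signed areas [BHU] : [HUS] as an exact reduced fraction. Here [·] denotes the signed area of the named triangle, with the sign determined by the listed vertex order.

Work in coordinates with R = (0, 0), S = (1, 0), B = (0, 1), G = (-3, -2).
1. U lies on line BS with BU:US = 1:(-5) ⇒ U = (-1/4, 5/4)
2. H lies on line SR with SH:HR = 4:3 ⇒ H = (3/7, 0)
2·[BHU] = -1/7, 2·[HUS] = -5/7
[BHU]:[HUS] = -1/7:-5/7 = 1/5

[BHU]:[HUS] = 1/5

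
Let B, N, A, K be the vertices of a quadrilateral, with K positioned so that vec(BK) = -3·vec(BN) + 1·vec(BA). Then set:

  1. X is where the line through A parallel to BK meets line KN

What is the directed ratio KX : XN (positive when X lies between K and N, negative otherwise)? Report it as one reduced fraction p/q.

Work in coordinates with B = (0, 0), N = (1, 0), A = (0, 1), K = (-3, 1).
1. X is where the line through A parallel to BK meets line KN ⇒ X = (9, -2)
X = K + t·(N−K) with t = 3, so KX:XN = t:(1−t) = 3:-2

KX:XN = -3/2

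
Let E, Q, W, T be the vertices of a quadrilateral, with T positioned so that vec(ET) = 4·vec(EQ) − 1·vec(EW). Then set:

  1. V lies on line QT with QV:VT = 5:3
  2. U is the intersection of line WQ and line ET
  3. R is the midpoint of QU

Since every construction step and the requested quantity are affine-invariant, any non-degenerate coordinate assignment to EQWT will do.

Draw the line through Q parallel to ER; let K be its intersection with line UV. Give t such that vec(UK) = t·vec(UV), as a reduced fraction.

Work in coordinates with E = (0, 0), Q = (1, 0), W = (0, 1), T = (4, -1).
1. V lies on line QT with QV:VT = 5:3 ⇒ V = (23/8, -5/8)
2. U is the intersection of line WQ and line ET ⇒ U = (4/3, -1/3)
3. R is the midpoint of QU ⇒ R = (7/6, -1/6)
through Q parallel to ER: direction (7/6, -1/6); meets UV at K = (-29/6, 5/6)
K = U + t·(V−U) with t = -4

t = -4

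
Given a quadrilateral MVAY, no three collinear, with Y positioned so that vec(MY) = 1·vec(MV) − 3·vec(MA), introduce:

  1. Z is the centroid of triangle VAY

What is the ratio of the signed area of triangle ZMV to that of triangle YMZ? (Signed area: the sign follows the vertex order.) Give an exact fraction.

Assign M = (0, 0), V = (1, 0), A = (0, 1), Y = (1, -3) — the answer is frame-independent, so this choice is without loss of generality.
1. Z is the centroid of triangle VAY ⇒ Z = (2/3, -2/3)
2·[ZMV] = -2/3, 2·[YMZ] = -4/3
[ZMV]:[YMZ] = -2/3:-4/3 = 1/2

[ZMV]:[YMZ] = 1/2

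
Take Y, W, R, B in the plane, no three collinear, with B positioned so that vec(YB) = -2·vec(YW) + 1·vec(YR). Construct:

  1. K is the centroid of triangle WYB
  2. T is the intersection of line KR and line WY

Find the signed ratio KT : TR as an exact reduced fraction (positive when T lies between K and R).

Set Y = (0, 0), W = (1, 0), R = (0, 1), B = (-2, 1); any affine frame gives the same invariant.
1. K is the centroid of triangle WYB ⇒ K = (-1/3, 1/3)
2. T is the intersection of line KR and line WY ⇒ T = (-1/2, 0)
T = K + t·(R−K) with t = -1/2, so KT:TR = t:(1−t) = -1/2:3/2

KT:TR = -1/3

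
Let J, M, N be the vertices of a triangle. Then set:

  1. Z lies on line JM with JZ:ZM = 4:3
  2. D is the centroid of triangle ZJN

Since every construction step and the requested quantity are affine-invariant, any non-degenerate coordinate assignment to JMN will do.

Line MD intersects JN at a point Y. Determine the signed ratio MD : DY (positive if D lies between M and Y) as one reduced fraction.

Choose coordinates J = (0, 0), M = (1, 0), N = (0, 1).
1. Z lies on line JM with JZ:ZM = 4:3 ⇒ Z = (4/7, 0)
2. D is the centroid of triangle ZJN ⇒ D = (4/21, 1/3)
line MD meets JN at Y = (0, 7/17)
D = M + t·(Y−M) with t = 17/21, so MD:DY = 17/21:4/21

MD:DY = 17/4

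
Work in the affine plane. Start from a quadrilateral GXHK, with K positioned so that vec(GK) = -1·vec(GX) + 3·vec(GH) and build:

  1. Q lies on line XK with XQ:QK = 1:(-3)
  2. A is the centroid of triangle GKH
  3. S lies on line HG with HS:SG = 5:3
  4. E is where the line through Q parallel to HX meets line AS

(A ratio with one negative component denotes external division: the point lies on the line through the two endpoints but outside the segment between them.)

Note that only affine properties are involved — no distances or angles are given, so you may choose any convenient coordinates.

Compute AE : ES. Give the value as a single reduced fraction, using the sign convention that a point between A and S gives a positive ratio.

Work in coordinates with G = (0, 0), X = (1, 0), H = (0, 1), K = (-1, 3).
1. Q lies on line XK with XQ:QK = 1:(-3) ⇒ Q = (2, -3/2)
2. A is the centroid of triangle GKH ⇒ A = (-1/3, 4/3)
3. S lies on line HG with HS:SG = 5:3 ⇒ S = (0, 3/8)
4. E is where the line through Q parallel to HX meets line AS ⇒ E = (-1/15, 17/30)
E = A + t·(S−A) with t = 4/5, so AE:ES = t:(1−t) = 4/5:1/5

AE:ES = 4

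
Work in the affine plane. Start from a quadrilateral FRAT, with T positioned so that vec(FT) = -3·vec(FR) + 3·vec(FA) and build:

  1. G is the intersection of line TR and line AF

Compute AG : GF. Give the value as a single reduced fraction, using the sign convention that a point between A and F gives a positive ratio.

Set F = (0, 0), R = (1, 0), A = (0, 1), T = (-3, 3); any affine frame gives the same invariant.
1. G is the intersection of line TR and line AF ⇒ G = (0, 3/4)
G = A + t·(F−A) with t = 1/4, so AG:GF = t:(1−t) = 1/4:3/4

AG:GF = 1/3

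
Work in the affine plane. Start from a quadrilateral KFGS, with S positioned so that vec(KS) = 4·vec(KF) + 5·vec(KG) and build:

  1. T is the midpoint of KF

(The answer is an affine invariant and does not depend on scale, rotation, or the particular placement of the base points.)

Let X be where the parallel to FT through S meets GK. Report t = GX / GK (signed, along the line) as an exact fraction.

t = -4

Set K = (0, 0), F = (1, 0), G = (0, 1), S = (4, 5); any affine frame gives the same invariant.
1. T is the midpoint of KF ⇒ T = (1/2, 0)
through S parallel to FT: direction (-1/2, 0); meets GK at X = (0, 5)
X = G + t·(K−G) with t = -4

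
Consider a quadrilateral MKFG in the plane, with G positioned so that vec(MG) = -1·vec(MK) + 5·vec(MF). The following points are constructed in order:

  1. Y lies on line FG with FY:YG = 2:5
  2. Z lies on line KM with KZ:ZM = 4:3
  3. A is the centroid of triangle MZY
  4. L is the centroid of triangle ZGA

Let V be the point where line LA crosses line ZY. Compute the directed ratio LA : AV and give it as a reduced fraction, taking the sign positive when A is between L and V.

LA:AV = -11/9

Set M = (0, 0), K = (1, 0), F = (0, 1), G = (-1, 5); any affine frame gives the same invariant.
1. Y lies on line FG with FY:YG = 2:5 ⇒ Y = (-2/7, 15/7)
2. Z lies on line KM with KZ:ZM = 4:3 ⇒ Z = (3/7, 0)
3. A is the centroid of triangle MZY ⇒ A = (1/21, 5/7)
4. L is the centroid of triangle ZGA ⇒ L = (-11/63, 40/21)
line LA meets ZY at V = (-31/231, 130/77)
A = L + t·(V−L) with t = 11/2, so LA:AV = 11/2:-9/2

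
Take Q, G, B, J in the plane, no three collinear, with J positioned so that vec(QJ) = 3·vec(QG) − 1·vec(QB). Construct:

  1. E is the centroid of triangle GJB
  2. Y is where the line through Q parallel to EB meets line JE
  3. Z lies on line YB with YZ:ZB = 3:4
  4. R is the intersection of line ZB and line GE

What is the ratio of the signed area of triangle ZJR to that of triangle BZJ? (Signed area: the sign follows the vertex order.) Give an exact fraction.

[ZJR]:[BZJ] = 19/12

Assign Q = (0, 0), G = (1, 0), B = (0, 1), J = (3, -1) — the answer is frame-independent, so this choice is without loss of generality.
1. E is the centroid of triangle GJB ⇒ E = (4/3, 0)
2. Y is where the line through Q parallel to EB meets line JE ⇒ Y = (-16/3, 4)
3. Z lies on line YB with YZ:ZB = 3:4 ⇒ Z = (-64/21, 19/7)
4. R is the intersection of line ZB and line GE ⇒ R = (16/9, 0)
2·[ZJR] = 95/63, 2·[BZJ] = 20/21
[ZJR]:[BZJ] = 95/63:20/21 = 19/12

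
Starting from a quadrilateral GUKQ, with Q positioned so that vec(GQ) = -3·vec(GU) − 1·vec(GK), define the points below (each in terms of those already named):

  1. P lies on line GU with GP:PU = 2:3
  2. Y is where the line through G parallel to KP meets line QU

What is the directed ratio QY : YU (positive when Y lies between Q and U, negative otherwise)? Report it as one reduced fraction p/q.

Work in coordinates with G = (0, 0), U = (1, 0), K = (0, 1), Q = (-3, -1).
1. P lies on line GU with GP:PU = 2:3 ⇒ P = (2/5, 0)
2. Y is where the line through G parallel to KP meets line QU ⇒ Y = (1/11, -5/22)
Y = Q + t·(U−Q) with t = 17/22, so QY:YU = t:(1−t) = 17/22:5/22

QY:YU = 17/5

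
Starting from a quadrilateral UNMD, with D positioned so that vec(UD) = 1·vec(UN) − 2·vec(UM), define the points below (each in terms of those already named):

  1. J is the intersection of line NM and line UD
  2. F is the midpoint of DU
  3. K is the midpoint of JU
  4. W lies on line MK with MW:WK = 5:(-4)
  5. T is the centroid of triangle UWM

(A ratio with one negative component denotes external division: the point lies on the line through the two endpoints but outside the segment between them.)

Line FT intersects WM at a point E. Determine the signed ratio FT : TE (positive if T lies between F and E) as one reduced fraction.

FT:TE = 5

Work in coordinates with U = (0, 0), N = (1, 0), M = (0, 1), D = (1, -2).
1. J is the intersection of line NM and line UD ⇒ J = (-1, 2)
2. F is the midpoint of DU ⇒ F = (1/2, -1)
3. K is the midpoint of JU ⇒ K = (-1/2, 1)
4. W lies on line MK with MW:WK = 5:(-4) ⇒ W = (-5/2, 1)
5. T is the centroid of triangle UWM ⇒ T = (-5/6, 2/3)
line FT meets WM at E = (-11/10, 1)
T = F + t·(E−F) with t = 5/6, so FT:TE = 5/6:1/6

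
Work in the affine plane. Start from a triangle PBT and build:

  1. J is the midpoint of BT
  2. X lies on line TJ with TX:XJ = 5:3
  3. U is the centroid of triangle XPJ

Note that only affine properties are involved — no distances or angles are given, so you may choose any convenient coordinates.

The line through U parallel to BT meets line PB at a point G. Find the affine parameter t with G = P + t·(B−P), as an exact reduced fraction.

Assign P = (0, 0), B = (1, 0), T = (0, 1) — the answer is frame-independent, so this choice is without loss of generality.
1. J is the midpoint of BT ⇒ J = (1/2, 1/2)
2. X lies on line TJ with TX:XJ = 5:3 ⇒ X = (5/16, 11/16)
3. U is the centroid of triangle XPJ ⇒ U = (13/48, 19/48)
through U parallel to BT: direction (-1, 1); meets PB at G = (2/3, 0)
G = P + t·(B−P) with t = 2/3

t = 2/3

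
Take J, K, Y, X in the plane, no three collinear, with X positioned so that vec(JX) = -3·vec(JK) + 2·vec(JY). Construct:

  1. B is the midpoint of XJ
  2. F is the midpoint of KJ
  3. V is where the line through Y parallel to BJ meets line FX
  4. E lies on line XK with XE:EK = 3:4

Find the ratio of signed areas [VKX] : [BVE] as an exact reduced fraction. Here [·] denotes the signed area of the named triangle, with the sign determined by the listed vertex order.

Choose coordinates J = (0, 0), K = (1, 0), Y = (0, 1), X = (-3, 2).
1. B is the midpoint of XJ ⇒ B = (-3/2, 1)
2. F is the midpoint of KJ ⇒ F = (1/2, 0)
3. V is where the line through Y parallel to BJ meets line FX ⇒ V = (15/2, -4)
4. E lies on line XK with XE:EK = 3:4 ⇒ E = (-9/7, 8/7)
2·[VKX] = 3, 2·[BVE] = 33/14
[VKX]:[BVE] = 3:33/14 = 14/11

[VKX]:[BVE] = 14/11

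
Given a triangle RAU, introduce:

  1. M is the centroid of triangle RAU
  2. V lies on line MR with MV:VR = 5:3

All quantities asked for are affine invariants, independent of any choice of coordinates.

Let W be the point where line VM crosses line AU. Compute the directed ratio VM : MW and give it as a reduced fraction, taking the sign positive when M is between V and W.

VM:MW = 5/4

Choose coordinates R = (0, 0), A = (1, 0), U = (0, 1).
1. M is the centroid of triangle RAU ⇒ M = (1/3, 1/3)
2. V lies on line MR with MV:VR = 5:3 ⇒ V = (1/8, 1/8)
line VM meets AU at W = (1/2, 1/2)
M = V + t·(W−V) with t = 5/9, so VM:MW = 5/9:4/9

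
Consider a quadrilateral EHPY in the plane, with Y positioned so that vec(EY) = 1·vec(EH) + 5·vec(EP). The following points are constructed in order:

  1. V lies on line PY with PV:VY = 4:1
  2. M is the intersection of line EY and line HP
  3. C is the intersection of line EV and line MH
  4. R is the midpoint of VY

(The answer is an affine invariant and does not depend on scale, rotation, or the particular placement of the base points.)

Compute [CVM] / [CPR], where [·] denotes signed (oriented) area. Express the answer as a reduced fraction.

[CVM]:[CPR] = 1/27

Choose coordinates E = (0, 0), H = (1, 0), P = (0, 1), Y = (1, 5).
1. V lies on line PY with PV:VY = 4:1 ⇒ V = (4/5, 21/5)
2. M is the intersection of line EY and line HP ⇒ M = (1/6, 5/6)
3. C is the intersection of line EV and line MH ⇒ C = (4/25, 21/25)
4. R is the midpoint of VY ⇒ R = (9/10, 23/5)
2·[CVM] = -2/75, 2·[CPR] = -18/25
[CVM]:[CPR] = -2/75:-18/25 = 1/27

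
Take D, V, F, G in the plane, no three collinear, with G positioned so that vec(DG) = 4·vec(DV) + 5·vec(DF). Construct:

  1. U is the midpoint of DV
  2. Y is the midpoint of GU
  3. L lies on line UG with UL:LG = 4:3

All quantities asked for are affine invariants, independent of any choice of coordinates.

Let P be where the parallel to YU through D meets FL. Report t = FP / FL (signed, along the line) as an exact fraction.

Set D = (0, 0), V = (1, 0), F = (0, 1), G = (4, 5); any affine frame gives the same invariant.
1. U is the midpoint of DV ⇒ U = (1/2, 0)
2. Y is the midpoint of GU ⇒ Y = (9/4, 5/2)
3. L lies on line UG with UL:LG = 4:3 ⇒ L = (5/2, 20/7)
through D parallel to YU: direction (-7/4, -5/2); meets FL at P = (35/24, 25/12)
P = F + t·(L−F) with t = 7/12

t = 7/12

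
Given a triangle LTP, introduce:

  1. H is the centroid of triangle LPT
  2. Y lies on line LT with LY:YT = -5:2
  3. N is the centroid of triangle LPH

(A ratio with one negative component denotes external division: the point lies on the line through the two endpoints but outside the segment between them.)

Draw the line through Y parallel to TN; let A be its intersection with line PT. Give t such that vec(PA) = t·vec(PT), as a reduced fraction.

t = 1/3

Assign L = (0, 0), T = (1, 0), P = (0, 1) — the answer is frame-independent, so this choice is without loss of generality.
1. H is the centroid of triangle LPT ⇒ H = (1/3, 1/3)
2. Y lies on line LT with LY:YT = -5:2 ⇒ Y = (5/3, 0)
3. N is the centroid of triangle LPH ⇒ N = (1/9, 4/9)
through Y parallel to TN: direction (-8/9, 4/9); meets PT at A = (1/3, 2/3)
A = P + t·(T−P) with t = 1/3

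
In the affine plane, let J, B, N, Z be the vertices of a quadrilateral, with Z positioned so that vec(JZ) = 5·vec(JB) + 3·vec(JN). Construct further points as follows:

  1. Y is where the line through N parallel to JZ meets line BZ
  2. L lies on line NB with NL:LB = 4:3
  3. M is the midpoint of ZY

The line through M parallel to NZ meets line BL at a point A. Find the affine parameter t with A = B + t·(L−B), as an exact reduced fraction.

t = 77/18

Work in coordinates with J = (0, 0), B = (1, 0), N = (0, 1), Z = (5, 3).
1. Y is where the line through N parallel to JZ meets line BZ ⇒ Y = (35/3, 8)
2. L lies on line NB with NL:LB = 4:3 ⇒ L = (4/7, 3/7)
3. M is the midpoint of ZY ⇒ M = (25/3, 11/2)
through M parallel to NZ: direction (5, 2); meets BL at A = (-5/6, 11/6)
A = B + t·(L−B) with t = 77/18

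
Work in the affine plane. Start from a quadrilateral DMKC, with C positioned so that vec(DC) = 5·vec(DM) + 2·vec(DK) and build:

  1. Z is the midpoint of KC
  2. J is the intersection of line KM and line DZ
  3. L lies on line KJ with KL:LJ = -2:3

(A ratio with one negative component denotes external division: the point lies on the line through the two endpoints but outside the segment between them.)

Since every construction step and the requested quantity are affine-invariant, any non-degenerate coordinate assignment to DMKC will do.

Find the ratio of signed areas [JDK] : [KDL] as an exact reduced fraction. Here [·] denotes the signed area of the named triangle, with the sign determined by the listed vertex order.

[JDK]:[KDL] = 1/2

Set D = (0, 0), M = (1, 0), K = (0, 1), C = (5, 2); any affine frame gives the same invariant.
1. Z is the midpoint of KC ⇒ Z = (5/2, 3/2)
2. J is the intersection of line KM and line DZ ⇒ J = (5/8, 3/8)
3. L lies on line KJ with KL:LJ = -2:3 ⇒ L = (-5/4, 9/4)
2·[JDK] = -5/8, 2·[KDL] = -5/4
[JDK]:[KDL] = -5/8:-5/4 = 1/2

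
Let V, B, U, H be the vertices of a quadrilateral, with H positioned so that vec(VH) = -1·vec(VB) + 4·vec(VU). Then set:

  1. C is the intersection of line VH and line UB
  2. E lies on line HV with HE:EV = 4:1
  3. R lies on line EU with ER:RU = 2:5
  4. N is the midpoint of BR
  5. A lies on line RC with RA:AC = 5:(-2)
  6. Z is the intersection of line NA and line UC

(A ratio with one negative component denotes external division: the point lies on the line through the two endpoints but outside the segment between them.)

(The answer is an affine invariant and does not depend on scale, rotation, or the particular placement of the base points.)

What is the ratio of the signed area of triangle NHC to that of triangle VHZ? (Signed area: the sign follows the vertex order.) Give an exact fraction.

[NHC]:[VHZ] = -5/4

Choose coordinates V = (0, 0), B = (1, 0), U = (0, 1), H = (-1, 4).
1. C is the intersection of line VH and line UB ⇒ C = (-1/3, 4/3)
2. E lies on line HV with HE:EV = 4:1 ⇒ E = (-1/5, 4/5)
3. R lies on line EU with ER:RU = 2:5 ⇒ R = (-1/7, 6/7)
4. N is the midpoint of BR ⇒ N = (3/7, 3/7)
5. A lies on line RC with RA:AC = 5:(-2) ⇒ A = (-29/63, 104/63)
6. Z is the intersection of line NA and line UC ⇒ Z = (1/21, 20/21)
2·[NHC] = 10/7, 2·[VHZ] = -8/7
[NHC]:[VHZ] = 10/7:-8/7 = -5/4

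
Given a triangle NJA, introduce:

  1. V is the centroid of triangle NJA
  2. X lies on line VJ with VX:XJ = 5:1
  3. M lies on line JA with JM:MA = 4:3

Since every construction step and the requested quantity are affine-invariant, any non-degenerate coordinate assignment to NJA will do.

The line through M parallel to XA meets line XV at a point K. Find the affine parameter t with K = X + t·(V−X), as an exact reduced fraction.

Assign N = (0, 0), J = (1, 0), A = (0, 1) — the answer is frame-independent, so this choice is without loss of generality.
1. V is the centroid of triangle NJA ⇒ V = (1/3, 1/3)
2. X lies on line VJ with VX:XJ = 5:1 ⇒ X = (8/9, 1/18)
3. M lies on line JA with JM:MA = 4:3 ⇒ M = (3/7, 4/7)
through M parallel to XA: direction (-8/9, 17/18); meets XV at K = (59/63, 2/63)
K = X + t·(V−X) with t = -3/35

t = -3/35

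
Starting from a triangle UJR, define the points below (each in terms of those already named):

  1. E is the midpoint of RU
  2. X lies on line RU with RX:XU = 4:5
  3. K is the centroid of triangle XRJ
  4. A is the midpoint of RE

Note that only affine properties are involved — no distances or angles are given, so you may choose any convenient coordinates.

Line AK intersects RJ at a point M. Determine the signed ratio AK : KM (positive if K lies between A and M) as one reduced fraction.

Choose coordinates U = (0, 0), J = (1, 0), R = (0, 1).
1. E is the midpoint of RU ⇒ E = (0, 1/2)
2. X lies on line RU with RX:XU = 4:5 ⇒ X = (0, 5/9)
3. K is the centroid of triangle XRJ ⇒ K = (1/3, 14/27)
4. A is the midpoint of RE ⇒ A = (0, 3/4)
line AK meets RJ at M = (9/11, 2/11)
K = A + t·(M−A) with t = 11/27, so AK:KM = 11/27:16/27

AK:KM = 11/16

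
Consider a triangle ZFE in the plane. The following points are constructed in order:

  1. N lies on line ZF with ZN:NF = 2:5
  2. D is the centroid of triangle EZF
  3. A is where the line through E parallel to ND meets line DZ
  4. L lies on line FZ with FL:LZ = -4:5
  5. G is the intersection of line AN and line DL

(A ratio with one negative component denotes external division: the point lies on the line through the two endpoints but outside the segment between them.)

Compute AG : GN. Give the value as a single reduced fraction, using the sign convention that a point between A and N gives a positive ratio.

Work in coordinates with Z = (0, 0), F = (1, 0), E = (0, 1).
1. N lies on line ZF with ZN:NF = 2:5 ⇒ N = (2/7, 0)
2. D is the centroid of triangle EZF ⇒ D = (1/3, 1/3)
3. A is where the line through E parallel to ND meets line DZ ⇒ A = (-1/6, -1/6)
4. L lies on line FZ with FL:LZ = -4:5 ⇒ L = (5, 0)
5. G is the intersection of line AN and line DL ⇒ G = (41/39, 11/39)
G = A + t·(N−A) with t = 35/13, so AG:GN = t:(1−t) = 35/13:-22/13

AG:GN = -35/22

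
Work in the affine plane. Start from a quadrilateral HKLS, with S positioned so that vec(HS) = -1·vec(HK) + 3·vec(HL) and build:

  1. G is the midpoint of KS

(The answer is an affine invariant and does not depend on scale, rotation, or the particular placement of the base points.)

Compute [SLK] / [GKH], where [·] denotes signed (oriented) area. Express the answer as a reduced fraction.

Set H = (0, 0), K = (1, 0), L = (0, 1), S = (-1, 3); any affine frame gives the same invariant.
1. G is the midpoint of KS ⇒ G = (0, 3/2)
2·[SLK] = 1, 2·[GKH] = -3/2
[SLK]:[GKH] = 1:-3/2 = -2/3

[SLK]:[GKH] = -2/3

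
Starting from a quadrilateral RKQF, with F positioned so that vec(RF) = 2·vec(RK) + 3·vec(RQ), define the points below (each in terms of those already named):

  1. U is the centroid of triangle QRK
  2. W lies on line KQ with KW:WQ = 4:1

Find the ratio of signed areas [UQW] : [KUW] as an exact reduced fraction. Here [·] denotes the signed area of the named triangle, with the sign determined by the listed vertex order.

[UQW]:[KUW] = 1/4

Choose coordinates R = (0, 0), K = (1, 0), Q = (0, 1), F = (2, 3).
1. U is the centroid of triangle QRK ⇒ U = (1/3, 1/3)
2. W lies on line KQ with KW:WQ = 4:1 ⇒ W = (1/5, 4/5)
2·[UQW] = -1/15, 2·[KUW] = -4/15
[UQW]:[KUW] = -1/15:-4/15 = 1/4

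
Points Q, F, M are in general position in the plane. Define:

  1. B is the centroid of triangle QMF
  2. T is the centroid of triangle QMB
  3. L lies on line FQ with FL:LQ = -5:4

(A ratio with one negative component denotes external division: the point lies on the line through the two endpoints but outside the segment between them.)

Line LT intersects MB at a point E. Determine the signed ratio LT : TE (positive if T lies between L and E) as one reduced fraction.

LT:TE = 26

Assign Q = (0, 0), F = (1, 0), M = (0, 1) — the answer is frame-independent, so this choice is without loss of generality.
1. B is the centroid of triangle QMF ⇒ B = (1/3, 1/3)
2. T is the centroid of triangle QMB ⇒ T = (1/9, 4/9)
3. L lies on line FQ with FL:LQ = -5:4 ⇒ L = (-4, 0)
line LT meets MB at E = (7/26, 6/13)
T = L + t·(E−L) with t = 26/27, so LT:TE = 26/27:1/27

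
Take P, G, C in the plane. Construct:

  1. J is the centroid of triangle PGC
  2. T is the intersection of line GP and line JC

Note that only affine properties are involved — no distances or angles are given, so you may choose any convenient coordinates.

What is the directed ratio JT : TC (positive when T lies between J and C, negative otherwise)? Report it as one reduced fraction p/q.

Choose coordinates P = (0, 0), G = (1, 0), C = (0, 1).
1. J is the centroid of triangle PGC ⇒ J = (1/3, 1/3)
2. T is the intersection of line GP and line JC ⇒ T = (1/2, 0)
T = J + t·(C−J) with t = -1/2, so JT:TC = t:(1−t) = -1/2:3/2

JT:TC = -1/3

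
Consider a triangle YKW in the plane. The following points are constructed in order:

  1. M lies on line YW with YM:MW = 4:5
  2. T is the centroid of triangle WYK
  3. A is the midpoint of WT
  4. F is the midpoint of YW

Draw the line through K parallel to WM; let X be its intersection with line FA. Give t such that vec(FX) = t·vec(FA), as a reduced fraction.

t = 6

Set Y = (0, 0), K = (1, 0), W = (0, 1); any affine frame gives the same invariant.
1. M lies on line YW with YM:MW = 4:5 ⇒ M = (0, 4/9)
2. T is the centroid of triangle WYK ⇒ T = (1/3, 1/3)
3. A is the midpoint of WT ⇒ A = (1/6, 2/3)
4. F is the midpoint of YW ⇒ F = (0, 1/2)
through K parallel to WM: direction (0, -5/9); meets FA at X = (1, 3/2)
X = F + t·(A−F) with t = 6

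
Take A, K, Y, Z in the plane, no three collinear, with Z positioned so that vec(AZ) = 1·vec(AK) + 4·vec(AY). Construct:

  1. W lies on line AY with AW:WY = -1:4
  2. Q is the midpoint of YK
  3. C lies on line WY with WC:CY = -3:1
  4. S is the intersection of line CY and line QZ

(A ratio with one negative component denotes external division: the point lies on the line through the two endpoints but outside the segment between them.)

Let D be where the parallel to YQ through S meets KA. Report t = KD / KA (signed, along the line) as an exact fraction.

Set A = (0, 0), K = (1, 0), Y = (0, 1), Z = (1, 4); any affine frame gives the same invariant.
1. W lies on line AY with AW:WY = -1:4 ⇒ W = (0, -1/3)
2. Q is the midpoint of YK ⇒ Q = (1/2, 1/2)
3. C lies on line WY with WC:CY = -3:1 ⇒ C = (0, 5/3)
4. S is the intersection of line CY and line QZ ⇒ S = (0, -3)
through S parallel to YQ: direction (1/2, -1/2); meets KA at D = (-3, 0)
D = K + t·(A−K) with t = 4

t = 4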